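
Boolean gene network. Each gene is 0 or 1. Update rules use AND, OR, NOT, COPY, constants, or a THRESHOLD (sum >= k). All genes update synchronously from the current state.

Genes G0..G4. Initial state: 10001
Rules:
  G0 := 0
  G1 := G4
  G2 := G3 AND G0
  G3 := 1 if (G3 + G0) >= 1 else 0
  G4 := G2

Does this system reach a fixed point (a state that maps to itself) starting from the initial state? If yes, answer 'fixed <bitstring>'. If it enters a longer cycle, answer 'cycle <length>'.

Step 0: 10001
Step 1: G0=0(const) G1=G4=1 G2=G3&G0=0&1=0 G3=(0+1>=1)=1 G4=G2=0 -> 01010
Step 2: G0=0(const) G1=G4=0 G2=G3&G0=1&0=0 G3=(1+0>=1)=1 G4=G2=0 -> 00010
Step 3: G0=0(const) G1=G4=0 G2=G3&G0=1&0=0 G3=(1+0>=1)=1 G4=G2=0 -> 00010
Fixed point reached at step 2: 00010

Answer: fixed 00010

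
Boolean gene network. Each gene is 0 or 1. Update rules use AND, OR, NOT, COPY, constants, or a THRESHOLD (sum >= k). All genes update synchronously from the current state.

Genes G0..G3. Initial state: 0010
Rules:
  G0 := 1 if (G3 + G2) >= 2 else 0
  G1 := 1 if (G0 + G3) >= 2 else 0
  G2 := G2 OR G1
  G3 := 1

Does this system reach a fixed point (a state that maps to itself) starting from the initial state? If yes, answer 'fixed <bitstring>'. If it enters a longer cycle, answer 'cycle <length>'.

Step 0: 0010
Step 1: G0=(0+1>=2)=0 G1=(0+0>=2)=0 G2=G2|G1=1|0=1 G3=1(const) -> 0011
Step 2: G0=(1+1>=2)=1 G1=(0+1>=2)=0 G2=G2|G1=1|0=1 G3=1(const) -> 1011
Step 3: G0=(1+1>=2)=1 G1=(1+1>=2)=1 G2=G2|G1=1|0=1 G3=1(const) -> 1111
Step 4: G0=(1+1>=2)=1 G1=(1+1>=2)=1 G2=G2|G1=1|1=1 G3=1(const) -> 1111
Fixed point reached at step 3: 1111

Answer: fixed 1111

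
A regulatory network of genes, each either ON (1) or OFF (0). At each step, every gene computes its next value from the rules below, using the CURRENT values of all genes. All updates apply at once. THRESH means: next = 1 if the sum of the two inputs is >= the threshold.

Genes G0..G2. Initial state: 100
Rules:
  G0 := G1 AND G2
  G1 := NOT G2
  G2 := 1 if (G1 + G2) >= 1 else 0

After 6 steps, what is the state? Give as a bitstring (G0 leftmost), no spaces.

Step 1: G0=G1&G2=0&0=0 G1=NOT G2=NOT 0=1 G2=(0+0>=1)=0 -> 010
Step 2: G0=G1&G2=1&0=0 G1=NOT G2=NOT 0=1 G2=(1+0>=1)=1 -> 011
Step 3: G0=G1&G2=1&1=1 G1=NOT G2=NOT 1=0 G2=(1+1>=1)=1 -> 101
Step 4: G0=G1&G2=0&1=0 G1=NOT G2=NOT 1=0 G2=(0+1>=1)=1 -> 001
Step 5: G0=G1&G2=0&1=0 G1=NOT G2=NOT 1=0 G2=(0+1>=1)=1 -> 001
Step 6: G0=G1&G2=0&1=0 G1=NOT G2=NOT 1=0 G2=(0+1>=1)=1 -> 001

001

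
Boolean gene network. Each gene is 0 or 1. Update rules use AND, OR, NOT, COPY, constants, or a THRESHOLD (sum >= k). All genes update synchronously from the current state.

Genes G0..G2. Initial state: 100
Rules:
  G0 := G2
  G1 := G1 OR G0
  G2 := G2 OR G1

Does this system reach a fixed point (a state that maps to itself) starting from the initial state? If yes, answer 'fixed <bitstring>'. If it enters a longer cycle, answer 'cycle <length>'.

Step 0: 100
Step 1: G0=G2=0 G1=G1|G0=0|1=1 G2=G2|G1=0|0=0 -> 010
Step 2: G0=G2=0 G1=G1|G0=1|0=1 G2=G2|G1=0|1=1 -> 011
Step 3: G0=G2=1 G1=G1|G0=1|0=1 G2=G2|G1=1|1=1 -> 111
Step 4: G0=G2=1 G1=G1|G0=1|1=1 G2=G2|G1=1|1=1 -> 111
Fixed point reached at step 3: 111

Answer: fixed 111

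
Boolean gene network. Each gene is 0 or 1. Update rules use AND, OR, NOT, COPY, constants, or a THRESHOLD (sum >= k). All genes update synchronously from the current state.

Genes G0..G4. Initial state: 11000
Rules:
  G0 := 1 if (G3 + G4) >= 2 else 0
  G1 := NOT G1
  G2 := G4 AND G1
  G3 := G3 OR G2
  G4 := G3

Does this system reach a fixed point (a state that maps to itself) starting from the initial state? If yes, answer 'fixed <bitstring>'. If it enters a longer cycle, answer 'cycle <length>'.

Step 0: 11000
Step 1: G0=(0+0>=2)=0 G1=NOT G1=NOT 1=0 G2=G4&G1=0&1=0 G3=G3|G2=0|0=0 G4=G3=0 -> 00000
Step 2: G0=(0+0>=2)=0 G1=NOT G1=NOT 0=1 G2=G4&G1=0&0=0 G3=G3|G2=0|0=0 G4=G3=0 -> 01000
Step 3: G0=(0+0>=2)=0 G1=NOT G1=NOT 1=0 G2=G4&G1=0&1=0 G3=G3|G2=0|0=0 G4=G3=0 -> 00000
Cycle of length 2 starting at step 1 -> no fixed point

Answer: cycle 2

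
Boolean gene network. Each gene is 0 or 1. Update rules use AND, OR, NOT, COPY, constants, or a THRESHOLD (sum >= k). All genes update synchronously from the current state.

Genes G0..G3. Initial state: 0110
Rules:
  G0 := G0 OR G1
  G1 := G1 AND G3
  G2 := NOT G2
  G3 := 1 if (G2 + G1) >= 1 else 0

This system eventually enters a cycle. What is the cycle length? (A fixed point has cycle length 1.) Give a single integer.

Answer: 2

Derivation:
Step 0: 0110
Step 1: G0=G0|G1=0|1=1 G1=G1&G3=1&0=0 G2=NOT G2=NOT 1=0 G3=(1+1>=1)=1 -> 1001
Step 2: G0=G0|G1=1|0=1 G1=G1&G3=0&1=0 G2=NOT G2=NOT 0=1 G3=(0+0>=1)=0 -> 1010
Step 3: G0=G0|G1=1|0=1 G1=G1&G3=0&0=0 G2=NOT G2=NOT 1=0 G3=(1+0>=1)=1 -> 1001
State from step 3 equals state from step 1 -> cycle length 2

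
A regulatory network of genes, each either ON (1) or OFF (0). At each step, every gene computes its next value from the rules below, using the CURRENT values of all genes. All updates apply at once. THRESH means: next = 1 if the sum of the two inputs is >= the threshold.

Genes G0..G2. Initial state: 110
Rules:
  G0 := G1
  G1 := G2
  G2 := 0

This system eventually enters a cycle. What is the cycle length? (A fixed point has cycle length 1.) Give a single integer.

Step 0: 110
Step 1: G0=G1=1 G1=G2=0 G2=0(const) -> 100
Step 2: G0=G1=0 G1=G2=0 G2=0(const) -> 000
Step 3: G0=G1=0 G1=G2=0 G2=0(const) -> 000
State from step 3 equals state from step 2 -> cycle length 1

Answer: 1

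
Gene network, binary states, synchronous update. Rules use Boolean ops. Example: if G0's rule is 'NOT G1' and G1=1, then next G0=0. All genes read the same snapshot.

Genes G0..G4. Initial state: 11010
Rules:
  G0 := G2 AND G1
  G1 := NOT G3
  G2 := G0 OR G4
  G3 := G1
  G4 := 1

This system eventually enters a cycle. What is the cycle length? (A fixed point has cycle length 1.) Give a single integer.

Step 0: 11010
Step 1: G0=G2&G1=0&1=0 G1=NOT G3=NOT 1=0 G2=G0|G4=1|0=1 G3=G1=1 G4=1(const) -> 00111
Step 2: G0=G2&G1=1&0=0 G1=NOT G3=NOT 1=0 G2=G0|G4=0|1=1 G3=G1=0 G4=1(const) -> 00101
Step 3: G0=G2&G1=1&0=0 G1=NOT G3=NOT 0=1 G2=G0|G4=0|1=1 G3=G1=0 G4=1(const) -> 01101
Step 4: G0=G2&G1=1&1=1 G1=NOT G3=NOT 0=1 G2=G0|G4=0|1=1 G3=G1=1 G4=1(const) -> 11111
Step 5: G0=G2&G1=1&1=1 G1=NOT G3=NOT 1=0 G2=G0|G4=1|1=1 G3=G1=1 G4=1(const) -> 10111
Step 6: G0=G2&G1=1&0=0 G1=NOT G3=NOT 1=0 G2=G0|G4=1|1=1 G3=G1=0 G4=1(const) -> 00101
State from step 6 equals state from step 2 -> cycle length 4

Answer: 4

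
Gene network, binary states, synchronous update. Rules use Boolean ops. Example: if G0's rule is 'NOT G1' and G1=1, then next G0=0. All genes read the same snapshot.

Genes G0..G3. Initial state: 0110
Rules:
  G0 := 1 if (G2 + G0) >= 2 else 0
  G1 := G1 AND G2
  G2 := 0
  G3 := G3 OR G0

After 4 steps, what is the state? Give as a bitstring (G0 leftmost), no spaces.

Step 1: G0=(1+0>=2)=0 G1=G1&G2=1&1=1 G2=0(const) G3=G3|G0=0|0=0 -> 0100
Step 2: G0=(0+0>=2)=0 G1=G1&G2=1&0=0 G2=0(const) G3=G3|G0=0|0=0 -> 0000
Step 3: G0=(0+0>=2)=0 G1=G1&G2=0&0=0 G2=0(const) G3=G3|G0=0|0=0 -> 0000
Step 4: G0=(0+0>=2)=0 G1=G1&G2=0&0=0 G2=0(const) G3=G3|G0=0|0=0 -> 0000

0000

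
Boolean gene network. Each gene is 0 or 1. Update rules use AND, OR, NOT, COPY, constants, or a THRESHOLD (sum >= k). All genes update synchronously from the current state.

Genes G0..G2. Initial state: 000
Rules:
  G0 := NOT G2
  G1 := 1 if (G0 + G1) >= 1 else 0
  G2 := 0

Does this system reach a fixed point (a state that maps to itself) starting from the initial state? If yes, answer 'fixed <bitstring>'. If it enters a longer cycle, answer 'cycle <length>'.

Answer: fixed 110

Derivation:
Step 0: 000
Step 1: G0=NOT G2=NOT 0=1 G1=(0+0>=1)=0 G2=0(const) -> 100
Step 2: G0=NOT G2=NOT 0=1 G1=(1+0>=1)=1 G2=0(const) -> 110
Step 3: G0=NOT G2=NOT 0=1 G1=(1+1>=1)=1 G2=0(const) -> 110
Fixed point reached at step 2: 110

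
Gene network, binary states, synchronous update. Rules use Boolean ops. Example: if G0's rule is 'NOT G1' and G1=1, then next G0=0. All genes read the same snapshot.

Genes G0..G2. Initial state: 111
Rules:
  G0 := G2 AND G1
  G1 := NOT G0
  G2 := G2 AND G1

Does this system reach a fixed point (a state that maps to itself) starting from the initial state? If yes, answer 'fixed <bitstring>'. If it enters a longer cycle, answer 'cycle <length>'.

Step 0: 111
Step 1: G0=G2&G1=1&1=1 G1=NOT G0=NOT 1=0 G2=G2&G1=1&1=1 -> 101
Step 2: G0=G2&G1=1&0=0 G1=NOT G0=NOT 1=0 G2=G2&G1=1&0=0 -> 000
Step 3: G0=G2&G1=0&0=0 G1=NOT G0=NOT 0=1 G2=G2&G1=0&0=0 -> 010
Step 4: G0=G2&G1=0&1=0 G1=NOT G0=NOT 0=1 G2=G2&G1=0&1=0 -> 010
Fixed point reached at step 3: 010

Answer: fixed 010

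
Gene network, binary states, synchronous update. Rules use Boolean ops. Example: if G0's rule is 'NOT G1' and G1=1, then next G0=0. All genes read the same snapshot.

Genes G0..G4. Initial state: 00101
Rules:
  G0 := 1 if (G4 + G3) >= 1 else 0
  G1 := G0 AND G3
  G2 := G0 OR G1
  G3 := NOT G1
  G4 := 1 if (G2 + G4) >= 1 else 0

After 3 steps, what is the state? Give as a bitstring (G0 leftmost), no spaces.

Step 1: G0=(1+0>=1)=1 G1=G0&G3=0&0=0 G2=G0|G1=0|0=0 G3=NOT G1=NOT 0=1 G4=(1+1>=1)=1 -> 10011
Step 2: G0=(1+1>=1)=1 G1=G0&G3=1&1=1 G2=G0|G1=1|0=1 G3=NOT G1=NOT 0=1 G4=(0+1>=1)=1 -> 11111
Step 3: G0=(1+1>=1)=1 G1=G0&G3=1&1=1 G2=G0|G1=1|1=1 G3=NOT G1=NOT 1=0 G4=(1+1>=1)=1 -> 11101

11101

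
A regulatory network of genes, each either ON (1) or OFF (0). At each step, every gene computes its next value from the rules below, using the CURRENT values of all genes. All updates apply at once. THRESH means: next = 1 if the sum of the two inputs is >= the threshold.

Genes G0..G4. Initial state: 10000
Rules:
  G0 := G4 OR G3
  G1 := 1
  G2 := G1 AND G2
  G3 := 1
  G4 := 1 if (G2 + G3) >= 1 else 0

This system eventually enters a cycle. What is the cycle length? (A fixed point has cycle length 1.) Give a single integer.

Step 0: 10000
Step 1: G0=G4|G3=0|0=0 G1=1(const) G2=G1&G2=0&0=0 G3=1(const) G4=(0+0>=1)=0 -> 01010
Step 2: G0=G4|G3=0|1=1 G1=1(const) G2=G1&G2=1&0=0 G3=1(const) G4=(0+1>=1)=1 -> 11011
Step 3: G0=G4|G3=1|1=1 G1=1(const) G2=G1&G2=1&0=0 G3=1(const) G4=(0+1>=1)=1 -> 11011
State from step 3 equals state from step 2 -> cycle length 1

Answer: 1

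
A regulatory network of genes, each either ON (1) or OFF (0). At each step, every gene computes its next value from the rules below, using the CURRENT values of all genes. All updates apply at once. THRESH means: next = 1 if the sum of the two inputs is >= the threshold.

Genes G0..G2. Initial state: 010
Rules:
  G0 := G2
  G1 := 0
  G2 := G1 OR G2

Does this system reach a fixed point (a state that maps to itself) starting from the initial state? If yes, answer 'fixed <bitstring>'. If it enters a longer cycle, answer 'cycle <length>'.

Answer: fixed 101

Derivation:
Step 0: 010
Step 1: G0=G2=0 G1=0(const) G2=G1|G2=1|0=1 -> 001
Step 2: G0=G2=1 G1=0(const) G2=G1|G2=0|1=1 -> 101
Step 3: G0=G2=1 G1=0(const) G2=G1|G2=0|1=1 -> 101
Fixed point reached at step 2: 101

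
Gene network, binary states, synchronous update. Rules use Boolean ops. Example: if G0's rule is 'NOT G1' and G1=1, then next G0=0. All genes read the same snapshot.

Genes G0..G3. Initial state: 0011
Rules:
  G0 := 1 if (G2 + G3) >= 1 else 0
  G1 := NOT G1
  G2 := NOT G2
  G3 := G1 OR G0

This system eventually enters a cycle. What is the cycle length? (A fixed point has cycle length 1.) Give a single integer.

Answer: 2

Derivation:
Step 0: 0011
Step 1: G0=(1+1>=1)=1 G1=NOT G1=NOT 0=1 G2=NOT G2=NOT 1=0 G3=G1|G0=0|0=0 -> 1100
Step 2: G0=(0+0>=1)=0 G1=NOT G1=NOT 1=0 G2=NOT G2=NOT 0=1 G3=G1|G0=1|1=1 -> 0011
State from step 2 equals state from step 0 -> cycle length 2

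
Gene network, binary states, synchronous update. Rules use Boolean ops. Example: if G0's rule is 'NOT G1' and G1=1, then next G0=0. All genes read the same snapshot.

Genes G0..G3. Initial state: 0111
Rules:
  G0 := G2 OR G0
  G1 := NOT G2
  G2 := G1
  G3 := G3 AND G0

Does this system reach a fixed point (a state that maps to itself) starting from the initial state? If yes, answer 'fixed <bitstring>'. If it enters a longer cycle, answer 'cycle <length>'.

Answer: cycle 4

Derivation:
Step 0: 0111
Step 1: G0=G2|G0=1|0=1 G1=NOT G2=NOT 1=0 G2=G1=1 G3=G3&G0=1&0=0 -> 1010
Step 2: G0=G2|G0=1|1=1 G1=NOT G2=NOT 1=0 G2=G1=0 G3=G3&G0=0&1=0 -> 1000
Step 3: G0=G2|G0=0|1=1 G1=NOT G2=NOT 0=1 G2=G1=0 G3=G3&G0=0&1=0 -> 1100
Step 4: G0=G2|G0=0|1=1 G1=NOT G2=NOT 0=1 G2=G1=1 G3=G3&G0=0&1=0 -> 1110
Step 5: G0=G2|G0=1|1=1 G1=NOT G2=NOT 1=0 G2=G1=1 G3=G3&G0=0&1=0 -> 1010
Cycle of length 4 starting at step 1 -> no fixed point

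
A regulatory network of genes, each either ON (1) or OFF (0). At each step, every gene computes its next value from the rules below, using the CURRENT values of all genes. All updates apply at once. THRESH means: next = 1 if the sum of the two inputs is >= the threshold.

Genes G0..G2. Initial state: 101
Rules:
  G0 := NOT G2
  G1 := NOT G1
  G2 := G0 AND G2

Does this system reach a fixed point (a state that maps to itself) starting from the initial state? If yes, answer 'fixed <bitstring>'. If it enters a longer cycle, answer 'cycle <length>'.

Answer: cycle 2

Derivation:
Step 0: 101
Step 1: G0=NOT G2=NOT 1=0 G1=NOT G1=NOT 0=1 G2=G0&G2=1&1=1 -> 011
Step 2: G0=NOT G2=NOT 1=0 G1=NOT G1=NOT 1=0 G2=G0&G2=0&1=0 -> 000
Step 3: G0=NOT G2=NOT 0=1 G1=NOT G1=NOT 0=1 G2=G0&G2=0&0=0 -> 110
Step 4: G0=NOT G2=NOT 0=1 G1=NOT G1=NOT 1=0 G2=G0&G2=1&0=0 -> 100
Step 5: G0=NOT G2=NOT 0=1 G1=NOT G1=NOT 0=1 G2=G0&G2=1&0=0 -> 110
Cycle of length 2 starting at step 3 -> no fixed point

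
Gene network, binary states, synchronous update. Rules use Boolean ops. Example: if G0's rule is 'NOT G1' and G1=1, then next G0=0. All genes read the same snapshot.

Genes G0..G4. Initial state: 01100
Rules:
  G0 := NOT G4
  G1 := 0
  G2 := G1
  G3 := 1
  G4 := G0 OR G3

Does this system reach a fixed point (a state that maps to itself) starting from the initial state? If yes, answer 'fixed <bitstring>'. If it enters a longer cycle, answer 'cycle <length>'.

Step 0: 01100
Step 1: G0=NOT G4=NOT 0=1 G1=0(const) G2=G1=1 G3=1(const) G4=G0|G3=0|0=0 -> 10110
Step 2: G0=NOT G4=NOT 0=1 G1=0(const) G2=G1=0 G3=1(const) G4=G0|G3=1|1=1 -> 10011
Step 3: G0=NOT G4=NOT 1=0 G1=0(const) G2=G1=0 G3=1(const) G4=G0|G3=1|1=1 -> 00011
Step 4: G0=NOT G4=NOT 1=0 G1=0(const) G2=G1=0 G3=1(const) G4=G0|G3=0|1=1 -> 00011
Fixed point reached at step 3: 00011

Answer: fixed 00011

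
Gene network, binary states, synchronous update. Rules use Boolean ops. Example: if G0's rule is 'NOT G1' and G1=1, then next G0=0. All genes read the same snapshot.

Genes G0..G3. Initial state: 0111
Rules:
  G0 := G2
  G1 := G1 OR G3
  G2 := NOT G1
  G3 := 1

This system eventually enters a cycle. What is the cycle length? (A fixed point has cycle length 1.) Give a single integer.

Answer: 1

Derivation:
Step 0: 0111
Step 1: G0=G2=1 G1=G1|G3=1|1=1 G2=NOT G1=NOT 1=0 G3=1(const) -> 1101
Step 2: G0=G2=0 G1=G1|G3=1|1=1 G2=NOT G1=NOT 1=0 G3=1(const) -> 0101
Step 3: G0=G2=0 G1=G1|G3=1|1=1 G2=NOT G1=NOT 1=0 G3=1(const) -> 0101
State from step 3 equals state from step 2 -> cycle length 1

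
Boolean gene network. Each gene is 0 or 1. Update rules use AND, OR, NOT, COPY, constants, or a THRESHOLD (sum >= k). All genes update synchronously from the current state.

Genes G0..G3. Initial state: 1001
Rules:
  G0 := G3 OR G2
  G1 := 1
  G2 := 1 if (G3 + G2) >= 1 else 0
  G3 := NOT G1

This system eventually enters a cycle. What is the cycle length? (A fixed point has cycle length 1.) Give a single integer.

Answer: 1

Derivation:
Step 0: 1001
Step 1: G0=G3|G2=1|0=1 G1=1(const) G2=(1+0>=1)=1 G3=NOT G1=NOT 0=1 -> 1111
Step 2: G0=G3|G2=1|1=1 G1=1(const) G2=(1+1>=1)=1 G3=NOT G1=NOT 1=0 -> 1110
Step 3: G0=G3|G2=0|1=1 G1=1(const) G2=(0+1>=1)=1 G3=NOT G1=NOT 1=0 -> 1110
State from step 3 equals state from step 2 -> cycle length 1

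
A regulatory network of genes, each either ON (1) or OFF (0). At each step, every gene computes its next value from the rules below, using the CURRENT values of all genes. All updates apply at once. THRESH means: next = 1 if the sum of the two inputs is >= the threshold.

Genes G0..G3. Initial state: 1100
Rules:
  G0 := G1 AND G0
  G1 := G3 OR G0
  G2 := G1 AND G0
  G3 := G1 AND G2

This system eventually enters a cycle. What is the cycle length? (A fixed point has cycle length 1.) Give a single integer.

Answer: 1

Derivation:
Step 0: 1100
Step 1: G0=G1&G0=1&1=1 G1=G3|G0=0|1=1 G2=G1&G0=1&1=1 G3=G1&G2=1&0=0 -> 1110
Step 2: G0=G1&G0=1&1=1 G1=G3|G0=0|1=1 G2=G1&G0=1&1=1 G3=G1&G2=1&1=1 -> 1111
Step 3: G0=G1&G0=1&1=1 G1=G3|G0=1|1=1 G2=G1&G0=1&1=1 G3=G1&G2=1&1=1 -> 1111
State from step 3 equals state from step 2 -> cycle length 1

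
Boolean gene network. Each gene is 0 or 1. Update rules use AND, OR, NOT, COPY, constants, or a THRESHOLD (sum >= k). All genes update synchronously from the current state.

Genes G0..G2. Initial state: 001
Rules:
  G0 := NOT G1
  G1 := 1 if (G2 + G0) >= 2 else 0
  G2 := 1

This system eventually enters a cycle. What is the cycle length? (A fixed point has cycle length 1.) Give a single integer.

Answer: 4

Derivation:
Step 0: 001
Step 1: G0=NOT G1=NOT 0=1 G1=(1+0>=2)=0 G2=1(const) -> 101
Step 2: G0=NOT G1=NOT 0=1 G1=(1+1>=2)=1 G2=1(const) -> 111
Step 3: G0=NOT G1=NOT 1=0 G1=(1+1>=2)=1 G2=1(const) -> 011
Step 4: G0=NOT G1=NOT 1=0 G1=(1+0>=2)=0 G2=1(const) -> 001
State from step 4 equals state from step 0 -> cycle length 4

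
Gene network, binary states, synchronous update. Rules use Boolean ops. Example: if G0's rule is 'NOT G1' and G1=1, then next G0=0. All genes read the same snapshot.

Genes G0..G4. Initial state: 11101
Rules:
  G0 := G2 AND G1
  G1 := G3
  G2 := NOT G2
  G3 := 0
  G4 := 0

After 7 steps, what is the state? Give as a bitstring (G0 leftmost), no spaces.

Step 1: G0=G2&G1=1&1=1 G1=G3=0 G2=NOT G2=NOT 1=0 G3=0(const) G4=0(const) -> 10000
Step 2: G0=G2&G1=0&0=0 G1=G3=0 G2=NOT G2=NOT 0=1 G3=0(const) G4=0(const) -> 00100
Step 3: G0=G2&G1=1&0=0 G1=G3=0 G2=NOT G2=NOT 1=0 G3=0(const) G4=0(const) -> 00000
Step 4: G0=G2&G1=0&0=0 G1=G3=0 G2=NOT G2=NOT 0=1 G3=0(const) G4=0(const) -> 00100
Step 5: G0=G2&G1=1&0=0 G1=G3=0 G2=NOT G2=NOT 1=0 G3=0(const) G4=0(const) -> 00000
Step 6: G0=G2&G1=0&0=0 G1=G3=0 G2=NOT G2=NOT 0=1 G3=0(const) G4=0(const) -> 00100
Step 7: G0=G2&G1=1&0=0 G1=G3=0 G2=NOT G2=NOT 1=0 G3=0(const) G4=0(const) -> 00000

00000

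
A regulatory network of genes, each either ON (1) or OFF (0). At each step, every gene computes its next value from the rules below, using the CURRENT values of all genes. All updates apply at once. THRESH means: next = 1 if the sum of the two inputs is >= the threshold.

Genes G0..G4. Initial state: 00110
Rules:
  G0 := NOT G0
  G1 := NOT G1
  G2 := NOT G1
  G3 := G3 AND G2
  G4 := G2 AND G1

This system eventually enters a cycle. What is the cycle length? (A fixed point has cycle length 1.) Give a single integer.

Step 0: 00110
Step 1: G0=NOT G0=NOT 0=1 G1=NOT G1=NOT 0=1 G2=NOT G1=NOT 0=1 G3=G3&G2=1&1=1 G4=G2&G1=1&0=0 -> 11110
Step 2: G0=NOT G0=NOT 1=0 G1=NOT G1=NOT 1=0 G2=NOT G1=NOT 1=0 G3=G3&G2=1&1=1 G4=G2&G1=1&1=1 -> 00011
Step 3: G0=NOT G0=NOT 0=1 G1=NOT G1=NOT 0=1 G2=NOT G1=NOT 0=1 G3=G3&G2=1&0=0 G4=G2&G1=0&0=0 -> 11100
Step 4: G0=NOT G0=NOT 1=0 G1=NOT G1=NOT 1=0 G2=NOT G1=NOT 1=0 G3=G3&G2=0&1=0 G4=G2&G1=1&1=1 -> 00001
Step 5: G0=NOT G0=NOT 0=1 G1=NOT G1=NOT 0=1 G2=NOT G1=NOT 0=1 G3=G3&G2=0&0=0 G4=G2&G1=0&0=0 -> 11100
State from step 5 equals state from step 3 -> cycle length 2

Answer: 2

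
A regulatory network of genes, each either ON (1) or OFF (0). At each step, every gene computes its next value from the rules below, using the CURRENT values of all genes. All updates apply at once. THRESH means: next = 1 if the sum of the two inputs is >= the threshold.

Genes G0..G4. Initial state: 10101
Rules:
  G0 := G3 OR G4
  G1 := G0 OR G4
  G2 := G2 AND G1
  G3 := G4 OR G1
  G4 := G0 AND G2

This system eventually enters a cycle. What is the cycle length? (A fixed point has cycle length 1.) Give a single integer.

Step 0: 10101
Step 1: G0=G3|G4=0|1=1 G1=G0|G4=1|1=1 G2=G2&G1=1&0=0 G3=G4|G1=1|0=1 G4=G0&G2=1&1=1 -> 11011
Step 2: G0=G3|G4=1|1=1 G1=G0|G4=1|1=1 G2=G2&G1=0&1=0 G3=G4|G1=1|1=1 G4=G0&G2=1&0=0 -> 11010
Step 3: G0=G3|G4=1|0=1 G1=G0|G4=1|0=1 G2=G2&G1=0&1=0 G3=G4|G1=0|1=1 G4=G0&G2=1&0=0 -> 11010
State from step 3 equals state from step 2 -> cycle length 1

Answer: 1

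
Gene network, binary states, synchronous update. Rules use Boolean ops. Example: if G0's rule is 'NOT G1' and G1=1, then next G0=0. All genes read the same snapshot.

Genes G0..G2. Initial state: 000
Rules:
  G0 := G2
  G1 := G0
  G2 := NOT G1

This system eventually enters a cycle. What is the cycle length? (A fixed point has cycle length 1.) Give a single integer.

Step 0: 000
Step 1: G0=G2=0 G1=G0=0 G2=NOT G1=NOT 0=1 -> 001
Step 2: G0=G2=1 G1=G0=0 G2=NOT G1=NOT 0=1 -> 101
Step 3: G0=G2=1 G1=G0=1 G2=NOT G1=NOT 0=1 -> 111
Step 4: G0=G2=1 G1=G0=1 G2=NOT G1=NOT 1=0 -> 110
Step 5: G0=G2=0 G1=G0=1 G2=NOT G1=NOT 1=0 -> 010
Step 6: G0=G2=0 G1=G0=0 G2=NOT G1=NOT 1=0 -> 000
State from step 6 equals state from step 0 -> cycle length 6

Answer: 6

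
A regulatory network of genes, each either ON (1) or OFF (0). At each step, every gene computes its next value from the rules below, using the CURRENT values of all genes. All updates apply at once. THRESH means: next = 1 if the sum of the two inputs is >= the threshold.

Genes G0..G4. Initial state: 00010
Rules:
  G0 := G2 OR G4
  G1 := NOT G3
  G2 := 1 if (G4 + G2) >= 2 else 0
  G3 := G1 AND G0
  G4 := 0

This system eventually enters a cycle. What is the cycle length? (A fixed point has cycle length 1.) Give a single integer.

Step 0: 00010
Step 1: G0=G2|G4=0|0=0 G1=NOT G3=NOT 1=0 G2=(0+0>=2)=0 G3=G1&G0=0&0=0 G4=0(const) -> 00000
Step 2: G0=G2|G4=0|0=0 G1=NOT G3=NOT 0=1 G2=(0+0>=2)=0 G3=G1&G0=0&0=0 G4=0(const) -> 01000
Step 3: G0=G2|G4=0|0=0 G1=NOT G3=NOT 0=1 G2=(0+0>=2)=0 G3=G1&G0=1&0=0 G4=0(const) -> 01000
State from step 3 equals state from step 2 -> cycle length 1

Answer: 1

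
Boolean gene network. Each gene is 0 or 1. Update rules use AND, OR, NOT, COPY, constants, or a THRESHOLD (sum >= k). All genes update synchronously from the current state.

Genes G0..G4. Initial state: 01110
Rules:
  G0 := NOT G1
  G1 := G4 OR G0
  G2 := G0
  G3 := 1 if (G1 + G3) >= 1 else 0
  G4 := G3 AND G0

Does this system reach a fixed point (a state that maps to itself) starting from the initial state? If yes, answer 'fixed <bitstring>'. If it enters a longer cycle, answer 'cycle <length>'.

Step 0: 01110
Step 1: G0=NOT G1=NOT 1=0 G1=G4|G0=0|0=0 G2=G0=0 G3=(1+1>=1)=1 G4=G3&G0=1&0=0 -> 00010
Step 2: G0=NOT G1=NOT 0=1 G1=G4|G0=0|0=0 G2=G0=0 G3=(0+1>=1)=1 G4=G3&G0=1&0=0 -> 10010
Step 3: G0=NOT G1=NOT 0=1 G1=G4|G0=0|1=1 G2=G0=1 G3=(0+1>=1)=1 G4=G3&G0=1&1=1 -> 11111
Step 4: G0=NOT G1=NOT 1=0 G1=G4|G0=1|1=1 G2=G0=1 G3=(1+1>=1)=1 G4=G3&G0=1&1=1 -> 01111
Step 5: G0=NOT G1=NOT 1=0 G1=G4|G0=1|0=1 G2=G0=0 G3=(1+1>=1)=1 G4=G3&G0=1&0=0 -> 01010
Step 6: G0=NOT G1=NOT 1=0 G1=G4|G0=0|0=0 G2=G0=0 G3=(1+1>=1)=1 G4=G3&G0=1&0=0 -> 00010
Cycle of length 5 starting at step 1 -> no fixed point

Answer: cycle 5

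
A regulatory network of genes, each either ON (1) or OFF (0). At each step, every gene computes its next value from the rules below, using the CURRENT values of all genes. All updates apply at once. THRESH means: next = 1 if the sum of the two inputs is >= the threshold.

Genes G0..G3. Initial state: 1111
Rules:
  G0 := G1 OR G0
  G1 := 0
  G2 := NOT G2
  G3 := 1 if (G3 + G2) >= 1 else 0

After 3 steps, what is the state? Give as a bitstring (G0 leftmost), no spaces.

Step 1: G0=G1|G0=1|1=1 G1=0(const) G2=NOT G2=NOT 1=0 G3=(1+1>=1)=1 -> 1001
Step 2: G0=G1|G0=0|1=1 G1=0(const) G2=NOT G2=NOT 0=1 G3=(1+0>=1)=1 -> 1011
Step 3: G0=G1|G0=0|1=1 G1=0(const) G2=NOT G2=NOT 1=0 G3=(1+1>=1)=1 -> 1001

1001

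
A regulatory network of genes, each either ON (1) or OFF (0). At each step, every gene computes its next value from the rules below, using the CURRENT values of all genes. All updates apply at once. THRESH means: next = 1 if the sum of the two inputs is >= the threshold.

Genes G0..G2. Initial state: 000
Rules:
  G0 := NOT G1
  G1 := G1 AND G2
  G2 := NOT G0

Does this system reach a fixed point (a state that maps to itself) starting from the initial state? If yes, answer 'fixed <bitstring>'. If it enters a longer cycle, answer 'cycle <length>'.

Answer: fixed 100

Derivation:
Step 0: 000
Step 1: G0=NOT G1=NOT 0=1 G1=G1&G2=0&0=0 G2=NOT G0=NOT 0=1 -> 101
Step 2: G0=NOT G1=NOT 0=1 G1=G1&G2=0&1=0 G2=NOT G0=NOT 1=0 -> 100
Step 3: G0=NOT G1=NOT 0=1 G1=G1&G2=0&0=0 G2=NOT G0=NOT 1=0 -> 100
Fixed point reached at step 2: 100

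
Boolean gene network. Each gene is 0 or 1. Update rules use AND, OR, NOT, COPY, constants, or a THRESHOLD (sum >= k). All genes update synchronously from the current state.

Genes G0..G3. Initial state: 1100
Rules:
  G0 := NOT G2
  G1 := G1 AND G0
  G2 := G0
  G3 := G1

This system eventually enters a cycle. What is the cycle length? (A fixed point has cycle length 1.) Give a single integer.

Step 0: 1100
Step 1: G0=NOT G2=NOT 0=1 G1=G1&G0=1&1=1 G2=G0=1 G3=G1=1 -> 1111
Step 2: G0=NOT G2=NOT 1=0 G1=G1&G0=1&1=1 G2=G0=1 G3=G1=1 -> 0111
Step 3: G0=NOT G2=NOT 1=0 G1=G1&G0=1&0=0 G2=G0=0 G3=G1=1 -> 0001
Step 4: G0=NOT G2=NOT 0=1 G1=G1&G0=0&0=0 G2=G0=0 G3=G1=0 -> 1000
Step 5: G0=NOT G2=NOT 0=1 G1=G1&G0=0&1=0 G2=G0=1 G3=G1=0 -> 1010
Step 6: G0=NOT G2=NOT 1=0 G1=G1&G0=0&1=0 G2=G0=1 G3=G1=0 -> 0010
Step 7: G0=NOT G2=NOT 1=0 G1=G1&G0=0&0=0 G2=G0=0 G3=G1=0 -> 0000
Step 8: G0=NOT G2=NOT 0=1 G1=G1&G0=0&0=0 G2=G0=0 G3=G1=0 -> 1000
State from step 8 equals state from step 4 -> cycle length 4

Answer: 4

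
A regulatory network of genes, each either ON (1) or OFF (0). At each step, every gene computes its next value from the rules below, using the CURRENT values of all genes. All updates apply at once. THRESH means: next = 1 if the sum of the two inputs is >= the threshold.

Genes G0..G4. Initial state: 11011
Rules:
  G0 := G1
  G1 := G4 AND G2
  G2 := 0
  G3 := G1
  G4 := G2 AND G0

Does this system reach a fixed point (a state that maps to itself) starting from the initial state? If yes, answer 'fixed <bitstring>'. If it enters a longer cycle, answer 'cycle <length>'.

Step 0: 11011
Step 1: G0=G1=1 G1=G4&G2=1&0=0 G2=0(const) G3=G1=1 G4=G2&G0=0&1=0 -> 10010
Step 2: G0=G1=0 G1=G4&G2=0&0=0 G2=0(const) G3=G1=0 G4=G2&G0=0&1=0 -> 00000
Step 3: G0=G1=0 G1=G4&G2=0&0=0 G2=0(const) G3=G1=0 G4=G2&G0=0&0=0 -> 00000
Fixed point reached at step 2: 00000

Answer: fixed 00000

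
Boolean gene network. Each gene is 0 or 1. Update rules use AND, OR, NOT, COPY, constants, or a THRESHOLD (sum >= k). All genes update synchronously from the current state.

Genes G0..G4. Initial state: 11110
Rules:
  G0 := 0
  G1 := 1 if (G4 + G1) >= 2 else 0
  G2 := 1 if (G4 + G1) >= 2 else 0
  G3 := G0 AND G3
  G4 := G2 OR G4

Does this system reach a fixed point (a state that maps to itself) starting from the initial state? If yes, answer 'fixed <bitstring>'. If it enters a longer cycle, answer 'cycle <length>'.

Step 0: 11110
Step 1: G0=0(const) G1=(0+1>=2)=0 G2=(0+1>=2)=0 G3=G0&G3=1&1=1 G4=G2|G4=1|0=1 -> 00011
Step 2: G0=0(const) G1=(1+0>=2)=0 G2=(1+0>=2)=0 G3=G0&G3=0&1=0 G4=G2|G4=0|1=1 -> 00001
Step 3: G0=0(const) G1=(1+0>=2)=0 G2=(1+0>=2)=0 G3=G0&G3=0&0=0 G4=G2|G4=0|1=1 -> 00001
Fixed point reached at step 2: 00001

Answer: fixed 00001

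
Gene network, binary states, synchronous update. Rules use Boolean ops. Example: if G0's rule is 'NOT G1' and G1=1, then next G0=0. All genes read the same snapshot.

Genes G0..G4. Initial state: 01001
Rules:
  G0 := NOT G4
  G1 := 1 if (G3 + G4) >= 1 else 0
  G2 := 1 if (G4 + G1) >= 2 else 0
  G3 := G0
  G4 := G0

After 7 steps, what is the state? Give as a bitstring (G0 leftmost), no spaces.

Step 1: G0=NOT G4=NOT 1=0 G1=(0+1>=1)=1 G2=(1+1>=2)=1 G3=G0=0 G4=G0=0 -> 01100
Step 2: G0=NOT G4=NOT 0=1 G1=(0+0>=1)=0 G2=(0+1>=2)=0 G3=G0=0 G4=G0=0 -> 10000
Step 3: G0=NOT G4=NOT 0=1 G1=(0+0>=1)=0 G2=(0+0>=2)=0 G3=G0=1 G4=G0=1 -> 10011
Step 4: G0=NOT G4=NOT 1=0 G1=(1+1>=1)=1 G2=(1+0>=2)=0 G3=G0=1 G4=G0=1 -> 01011
Step 5: G0=NOT G4=NOT 1=0 G1=(1+1>=1)=1 G2=(1+1>=2)=1 G3=G0=0 G4=G0=0 -> 01100
Step 6: G0=NOT G4=NOT 0=1 G1=(0+0>=1)=0 G2=(0+1>=2)=0 G3=G0=0 G4=G0=0 -> 10000
Step 7: G0=NOT G4=NOT 0=1 G1=(0+0>=1)=0 G2=(0+0>=2)=0 G3=G0=1 G4=G0=1 -> 10011

10011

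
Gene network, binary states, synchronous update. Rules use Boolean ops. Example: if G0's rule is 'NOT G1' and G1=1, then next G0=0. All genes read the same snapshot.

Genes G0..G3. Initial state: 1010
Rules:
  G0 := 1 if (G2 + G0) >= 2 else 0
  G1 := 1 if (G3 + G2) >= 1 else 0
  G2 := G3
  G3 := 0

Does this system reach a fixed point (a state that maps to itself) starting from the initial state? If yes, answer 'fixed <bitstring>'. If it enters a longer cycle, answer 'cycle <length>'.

Answer: fixed 0000

Derivation:
Step 0: 1010
Step 1: G0=(1+1>=2)=1 G1=(0+1>=1)=1 G2=G3=0 G3=0(const) -> 1100
Step 2: G0=(0+1>=2)=0 G1=(0+0>=1)=0 G2=G3=0 G3=0(const) -> 0000
Step 3: G0=(0+0>=2)=0 G1=(0+0>=1)=0 G2=G3=0 G3=0(const) -> 0000
Fixed point reached at step 2: 0000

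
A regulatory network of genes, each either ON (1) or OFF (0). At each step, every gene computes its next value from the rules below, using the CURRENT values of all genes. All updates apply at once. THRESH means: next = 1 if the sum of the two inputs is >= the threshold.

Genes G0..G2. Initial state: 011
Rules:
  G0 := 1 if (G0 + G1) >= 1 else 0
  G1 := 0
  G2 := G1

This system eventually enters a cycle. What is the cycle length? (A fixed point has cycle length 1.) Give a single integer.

Answer: 1

Derivation:
Step 0: 011
Step 1: G0=(0+1>=1)=1 G1=0(const) G2=G1=1 -> 101
Step 2: G0=(1+0>=1)=1 G1=0(const) G2=G1=0 -> 100
Step 3: G0=(1+0>=1)=1 G1=0(const) G2=G1=0 -> 100
State from step 3 equals state from step 2 -> cycle length 1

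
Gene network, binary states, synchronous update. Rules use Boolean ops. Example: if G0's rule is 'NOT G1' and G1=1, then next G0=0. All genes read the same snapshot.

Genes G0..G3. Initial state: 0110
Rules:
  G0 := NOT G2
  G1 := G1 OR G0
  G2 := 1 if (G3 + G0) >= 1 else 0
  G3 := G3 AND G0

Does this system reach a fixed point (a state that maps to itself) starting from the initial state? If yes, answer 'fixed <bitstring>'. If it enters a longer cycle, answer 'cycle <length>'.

Step 0: 0110
Step 1: G0=NOT G2=NOT 1=0 G1=G1|G0=1|0=1 G2=(0+0>=1)=0 G3=G3&G0=0&0=0 -> 0100
Step 2: G0=NOT G2=NOT 0=1 G1=G1|G0=1|0=1 G2=(0+0>=1)=0 G3=G3&G0=0&0=0 -> 1100
Step 3: G0=NOT G2=NOT 0=1 G1=G1|G0=1|1=1 G2=(0+1>=1)=1 G3=G3&G0=0&1=0 -> 1110
Step 4: G0=NOT G2=NOT 1=0 G1=G1|G0=1|1=1 G2=(0+1>=1)=1 G3=G3&G0=0&1=0 -> 0110
Cycle of length 4 starting at step 0 -> no fixed point

Answer: cycle 4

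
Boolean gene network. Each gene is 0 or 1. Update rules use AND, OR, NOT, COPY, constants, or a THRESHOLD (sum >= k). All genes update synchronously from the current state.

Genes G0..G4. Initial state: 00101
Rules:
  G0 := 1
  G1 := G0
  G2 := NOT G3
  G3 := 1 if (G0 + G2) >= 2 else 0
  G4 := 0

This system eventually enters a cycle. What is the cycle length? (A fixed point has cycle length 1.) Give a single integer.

Answer: 4

Derivation:
Step 0: 00101
Step 1: G0=1(const) G1=G0=0 G2=NOT G3=NOT 0=1 G3=(0+1>=2)=0 G4=0(const) -> 10100
Step 2: G0=1(const) G1=G0=1 G2=NOT G3=NOT 0=1 G3=(1+1>=2)=1 G4=0(const) -> 11110
Step 3: G0=1(const) G1=G0=1 G2=NOT G3=NOT 1=0 G3=(1+1>=2)=1 G4=0(const) -> 11010
Step 4: G0=1(const) G1=G0=1 G2=NOT G3=NOT 1=0 G3=(1+0>=2)=0 G4=0(const) -> 11000
Step 5: G0=1(const) G1=G0=1 G2=NOT G3=NOT 0=1 G3=(1+0>=2)=0 G4=0(const) -> 11100
Step 6: G0=1(const) G1=G0=1 G2=NOT G3=NOT 0=1 G3=(1+1>=2)=1 G4=0(const) -> 11110
State from step 6 equals state from step 2 -> cycle length 4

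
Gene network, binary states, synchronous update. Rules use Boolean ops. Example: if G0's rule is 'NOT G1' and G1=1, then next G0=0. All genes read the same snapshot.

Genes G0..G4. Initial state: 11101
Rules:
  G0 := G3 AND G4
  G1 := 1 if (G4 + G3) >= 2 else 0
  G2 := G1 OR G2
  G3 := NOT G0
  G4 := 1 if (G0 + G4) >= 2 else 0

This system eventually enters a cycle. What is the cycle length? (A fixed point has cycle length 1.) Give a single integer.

Step 0: 11101
Step 1: G0=G3&G4=0&1=0 G1=(1+0>=2)=0 G2=G1|G2=1|1=1 G3=NOT G0=NOT 1=0 G4=(1+1>=2)=1 -> 00101
Step 2: G0=G3&G4=0&1=0 G1=(1+0>=2)=0 G2=G1|G2=0|1=1 G3=NOT G0=NOT 0=1 G4=(0+1>=2)=0 -> 00110
Step 3: G0=G3&G4=1&0=0 G1=(0+1>=2)=0 G2=G1|G2=0|1=1 G3=NOT G0=NOT 0=1 G4=(0+0>=2)=0 -> 00110
State from step 3 equals state from step 2 -> cycle length 1

Answer: 1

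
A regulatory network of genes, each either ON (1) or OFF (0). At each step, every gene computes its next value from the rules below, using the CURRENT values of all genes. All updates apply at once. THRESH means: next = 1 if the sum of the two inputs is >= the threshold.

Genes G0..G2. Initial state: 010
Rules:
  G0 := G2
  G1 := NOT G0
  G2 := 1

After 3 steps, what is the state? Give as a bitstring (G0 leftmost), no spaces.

Step 1: G0=G2=0 G1=NOT G0=NOT 0=1 G2=1(const) -> 011
Step 2: G0=G2=1 G1=NOT G0=NOT 0=1 G2=1(const) -> 111
Step 3: G0=G2=1 G1=NOT G0=NOT 1=0 G2=1(const) -> 101

101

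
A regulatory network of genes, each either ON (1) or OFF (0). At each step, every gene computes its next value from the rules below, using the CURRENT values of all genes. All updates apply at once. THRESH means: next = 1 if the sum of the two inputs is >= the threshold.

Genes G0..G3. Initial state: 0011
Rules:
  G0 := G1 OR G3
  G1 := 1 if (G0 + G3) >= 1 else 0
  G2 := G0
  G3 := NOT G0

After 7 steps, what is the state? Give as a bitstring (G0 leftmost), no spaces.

Step 1: G0=G1|G3=0|1=1 G1=(0+1>=1)=1 G2=G0=0 G3=NOT G0=NOT 0=1 -> 1101
Step 2: G0=G1|G3=1|1=1 G1=(1+1>=1)=1 G2=G0=1 G3=NOT G0=NOT 1=0 -> 1110
Step 3: G0=G1|G3=1|0=1 G1=(1+0>=1)=1 G2=G0=1 G3=NOT G0=NOT 1=0 -> 1110
Step 4: G0=G1|G3=1|0=1 G1=(1+0>=1)=1 G2=G0=1 G3=NOT G0=NOT 1=0 -> 1110
Step 5: G0=G1|G3=1|0=1 G1=(1+0>=1)=1 G2=G0=1 G3=NOT G0=NOT 1=0 -> 1110
Step 6: G0=G1|G3=1|0=1 G1=(1+0>=1)=1 G2=G0=1 G3=NOT G0=NOT 1=0 -> 1110
Step 7: G0=G1|G3=1|0=1 G1=(1+0>=1)=1 G2=G0=1 G3=NOT G0=NOT 1=0 -> 1110

1110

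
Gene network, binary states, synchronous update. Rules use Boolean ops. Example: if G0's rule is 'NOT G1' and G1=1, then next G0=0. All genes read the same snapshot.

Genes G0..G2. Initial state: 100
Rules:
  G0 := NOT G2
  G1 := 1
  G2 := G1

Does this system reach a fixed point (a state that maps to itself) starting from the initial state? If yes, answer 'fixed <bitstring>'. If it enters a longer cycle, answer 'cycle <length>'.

Answer: fixed 011

Derivation:
Step 0: 100
Step 1: G0=NOT G2=NOT 0=1 G1=1(const) G2=G1=0 -> 110
Step 2: G0=NOT G2=NOT 0=1 G1=1(const) G2=G1=1 -> 111
Step 3: G0=NOT G2=NOT 1=0 G1=1(const) G2=G1=1 -> 011
Step 4: G0=NOT G2=NOT 1=0 G1=1(const) G2=G1=1 -> 011
Fixed point reached at step 3: 011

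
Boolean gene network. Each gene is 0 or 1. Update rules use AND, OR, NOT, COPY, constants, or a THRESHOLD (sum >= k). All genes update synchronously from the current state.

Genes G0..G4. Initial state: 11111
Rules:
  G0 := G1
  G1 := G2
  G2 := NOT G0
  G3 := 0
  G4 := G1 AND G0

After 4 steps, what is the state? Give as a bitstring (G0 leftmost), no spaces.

Step 1: G0=G1=1 G1=G2=1 G2=NOT G0=NOT 1=0 G3=0(const) G4=G1&G0=1&1=1 -> 11001
Step 2: G0=G1=1 G1=G2=0 G2=NOT G0=NOT 1=0 G3=0(const) G4=G1&G0=1&1=1 -> 10001
Step 3: G0=G1=0 G1=G2=0 G2=NOT G0=NOT 1=0 G3=0(const) G4=G1&G0=0&1=0 -> 00000
Step 4: G0=G1=0 G1=G2=0 G2=NOT G0=NOT 0=1 G3=0(const) G4=G1&G0=0&0=0 -> 00100

00100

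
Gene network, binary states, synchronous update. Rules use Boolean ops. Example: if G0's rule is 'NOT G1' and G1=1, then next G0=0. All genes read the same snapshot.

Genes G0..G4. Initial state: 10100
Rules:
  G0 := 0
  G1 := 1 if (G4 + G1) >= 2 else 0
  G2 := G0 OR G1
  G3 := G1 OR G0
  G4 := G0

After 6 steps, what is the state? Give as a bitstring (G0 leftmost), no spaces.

Step 1: G0=0(const) G1=(0+0>=2)=0 G2=G0|G1=1|0=1 G3=G1|G0=0|1=1 G4=G0=1 -> 00111
Step 2: G0=0(const) G1=(1+0>=2)=0 G2=G0|G1=0|0=0 G3=G1|G0=0|0=0 G4=G0=0 -> 00000
Step 3: G0=0(const) G1=(0+0>=2)=0 G2=G0|G1=0|0=0 G3=G1|G0=0|0=0 G4=G0=0 -> 00000
Step 4: G0=0(const) G1=(0+0>=2)=0 G2=G0|G1=0|0=0 G3=G1|G0=0|0=0 G4=G0=0 -> 00000
Step 5: G0=0(const) G1=(0+0>=2)=0 G2=G0|G1=0|0=0 G3=G1|G0=0|0=0 G4=G0=0 -> 00000
Step 6: G0=0(const) G1=(0+0>=2)=0 G2=G0|G1=0|0=0 G3=G1|G0=0|0=0 G4=G0=0 -> 00000

00000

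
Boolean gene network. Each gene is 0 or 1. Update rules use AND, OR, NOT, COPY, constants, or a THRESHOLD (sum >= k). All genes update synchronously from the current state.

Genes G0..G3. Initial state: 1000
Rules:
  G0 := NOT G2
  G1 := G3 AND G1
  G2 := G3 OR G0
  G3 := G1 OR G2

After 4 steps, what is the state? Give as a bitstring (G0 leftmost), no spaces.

Step 1: G0=NOT G2=NOT 0=1 G1=G3&G1=0&0=0 G2=G3|G0=0|1=1 G3=G1|G2=0|0=0 -> 1010
Step 2: G0=NOT G2=NOT 1=0 G1=G3&G1=0&0=0 G2=G3|G0=0|1=1 G3=G1|G2=0|1=1 -> 0011
Step 3: G0=NOT G2=NOT 1=0 G1=G3&G1=1&0=0 G2=G3|G0=1|0=1 G3=G1|G2=0|1=1 -> 0011
Step 4: G0=NOT G2=NOT 1=0 G1=G3&G1=1&0=0 G2=G3|G0=1|0=1 G3=G1|G2=0|1=1 -> 0011

0011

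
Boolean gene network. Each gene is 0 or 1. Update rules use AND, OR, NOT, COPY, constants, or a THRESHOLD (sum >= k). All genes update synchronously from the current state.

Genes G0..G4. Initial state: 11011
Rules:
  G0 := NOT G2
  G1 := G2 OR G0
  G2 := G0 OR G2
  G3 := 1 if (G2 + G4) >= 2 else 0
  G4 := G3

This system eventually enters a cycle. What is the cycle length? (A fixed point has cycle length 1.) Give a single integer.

Answer: 2

Derivation:
Step 0: 11011
Step 1: G0=NOT G2=NOT 0=1 G1=G2|G0=0|1=1 G2=G0|G2=1|0=1 G3=(0+1>=2)=0 G4=G3=1 -> 11101
Step 2: G0=NOT G2=NOT 1=0 G1=G2|G0=1|1=1 G2=G0|G2=1|1=1 G3=(1+1>=2)=1 G4=G3=0 -> 01110
Step 3: G0=NOT G2=NOT 1=0 G1=G2|G0=1|0=1 G2=G0|G2=0|1=1 G3=(1+0>=2)=0 G4=G3=1 -> 01101
Step 4: G0=NOT G2=NOT 1=0 G1=G2|G0=1|0=1 G2=G0|G2=0|1=1 G3=(1+1>=2)=1 G4=G3=0 -> 01110
State from step 4 equals state from step 2 -> cycle length 2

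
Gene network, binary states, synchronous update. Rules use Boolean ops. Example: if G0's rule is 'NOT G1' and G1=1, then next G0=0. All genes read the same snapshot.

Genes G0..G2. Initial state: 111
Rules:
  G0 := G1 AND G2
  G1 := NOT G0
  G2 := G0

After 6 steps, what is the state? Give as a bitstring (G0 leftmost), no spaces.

Step 1: G0=G1&G2=1&1=1 G1=NOT G0=NOT 1=0 G2=G0=1 -> 101
Step 2: G0=G1&G2=0&1=0 G1=NOT G0=NOT 1=0 G2=G0=1 -> 001
Step 3: G0=G1&G2=0&1=0 G1=NOT G0=NOT 0=1 G2=G0=0 -> 010
Step 4: G0=G1&G2=1&0=0 G1=NOT G0=NOT 0=1 G2=G0=0 -> 010
Step 5: G0=G1&G2=1&0=0 G1=NOT G0=NOT 0=1 G2=G0=0 -> 010
Step 6: G0=G1&G2=1&0=0 G1=NOT G0=NOT 0=1 G2=G0=0 -> 010

010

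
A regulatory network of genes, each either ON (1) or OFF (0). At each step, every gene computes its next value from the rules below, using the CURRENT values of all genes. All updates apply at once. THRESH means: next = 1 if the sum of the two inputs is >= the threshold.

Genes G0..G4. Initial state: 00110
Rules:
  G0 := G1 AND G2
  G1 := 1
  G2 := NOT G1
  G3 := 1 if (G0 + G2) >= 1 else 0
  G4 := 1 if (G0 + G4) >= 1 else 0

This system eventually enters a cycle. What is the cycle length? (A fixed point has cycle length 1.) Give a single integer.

Answer: 1

Derivation:
Step 0: 00110
Step 1: G0=G1&G2=0&1=0 G1=1(const) G2=NOT G1=NOT 0=1 G3=(0+1>=1)=1 G4=(0+0>=1)=0 -> 01110
Step 2: G0=G1&G2=1&1=1 G1=1(const) G2=NOT G1=NOT 1=0 G3=(0+1>=1)=1 G4=(0+0>=1)=0 -> 11010
Step 3: G0=G1&G2=1&0=0 G1=1(const) G2=NOT G1=NOT 1=0 G3=(1+0>=1)=1 G4=(1+0>=1)=1 -> 01011
Step 4: G0=G1&G2=1&0=0 G1=1(const) G2=NOT G1=NOT 1=0 G3=(0+0>=1)=0 G4=(0+1>=1)=1 -> 01001
Step 5: G0=G1&G2=1&0=0 G1=1(const) G2=NOT G1=NOT 1=0 G3=(0+0>=1)=0 G4=(0+1>=1)=1 -> 01001
State from step 5 equals state from step 4 -> cycle length 1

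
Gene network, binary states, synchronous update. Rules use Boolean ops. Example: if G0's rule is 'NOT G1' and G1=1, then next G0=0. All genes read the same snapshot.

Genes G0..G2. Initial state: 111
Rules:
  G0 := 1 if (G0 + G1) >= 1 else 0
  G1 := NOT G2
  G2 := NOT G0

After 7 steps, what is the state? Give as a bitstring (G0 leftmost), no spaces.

Step 1: G0=(1+1>=1)=1 G1=NOT G2=NOT 1=0 G2=NOT G0=NOT 1=0 -> 100
Step 2: G0=(1+0>=1)=1 G1=NOT G2=NOT 0=1 G2=NOT G0=NOT 1=0 -> 110
Step 3: G0=(1+1>=1)=1 G1=NOT G2=NOT 0=1 G2=NOT G0=NOT 1=0 -> 110
Step 4: G0=(1+1>=1)=1 G1=NOT G2=NOT 0=1 G2=NOT G0=NOT 1=0 -> 110
Step 5: G0=(1+1>=1)=1 G1=NOT G2=NOT 0=1 G2=NOT G0=NOT 1=0 -> 110
Step 6: G0=(1+1>=1)=1 G1=NOT G2=NOT 0=1 G2=NOT G0=NOT 1=0 -> 110
Step 7: G0=(1+1>=1)=1 G1=NOT G2=NOT 0=1 G2=NOT G0=NOT 1=0 -> 110

110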